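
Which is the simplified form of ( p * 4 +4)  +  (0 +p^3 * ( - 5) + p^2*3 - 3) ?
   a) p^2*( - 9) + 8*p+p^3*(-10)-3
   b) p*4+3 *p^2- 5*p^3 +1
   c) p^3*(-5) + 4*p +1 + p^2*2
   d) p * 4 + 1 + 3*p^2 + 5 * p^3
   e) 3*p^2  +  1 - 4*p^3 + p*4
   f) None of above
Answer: b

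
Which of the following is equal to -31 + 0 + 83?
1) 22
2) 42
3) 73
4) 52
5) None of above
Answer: 4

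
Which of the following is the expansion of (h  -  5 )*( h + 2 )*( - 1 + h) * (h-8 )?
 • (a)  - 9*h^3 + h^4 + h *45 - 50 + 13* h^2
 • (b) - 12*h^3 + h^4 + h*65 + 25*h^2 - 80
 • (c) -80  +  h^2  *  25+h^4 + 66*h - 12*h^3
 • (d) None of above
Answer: c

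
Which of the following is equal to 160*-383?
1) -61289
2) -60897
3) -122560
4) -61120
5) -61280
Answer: 5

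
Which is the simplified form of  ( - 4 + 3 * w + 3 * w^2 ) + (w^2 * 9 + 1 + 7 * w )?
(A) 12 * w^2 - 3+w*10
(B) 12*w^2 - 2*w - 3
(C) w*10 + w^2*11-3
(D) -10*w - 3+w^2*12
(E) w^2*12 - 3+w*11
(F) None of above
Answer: A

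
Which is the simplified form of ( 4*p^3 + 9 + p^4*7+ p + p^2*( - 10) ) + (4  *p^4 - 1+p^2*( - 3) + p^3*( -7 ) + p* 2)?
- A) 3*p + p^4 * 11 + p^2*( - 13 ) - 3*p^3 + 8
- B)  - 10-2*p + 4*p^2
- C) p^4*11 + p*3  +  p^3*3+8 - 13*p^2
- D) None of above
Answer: A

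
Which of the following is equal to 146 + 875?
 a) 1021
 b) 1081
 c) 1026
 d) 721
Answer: a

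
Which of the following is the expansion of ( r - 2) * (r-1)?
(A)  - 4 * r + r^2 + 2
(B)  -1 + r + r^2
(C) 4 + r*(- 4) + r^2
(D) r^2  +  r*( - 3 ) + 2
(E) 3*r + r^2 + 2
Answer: D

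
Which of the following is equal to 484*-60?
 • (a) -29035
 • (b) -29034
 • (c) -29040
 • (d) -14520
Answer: c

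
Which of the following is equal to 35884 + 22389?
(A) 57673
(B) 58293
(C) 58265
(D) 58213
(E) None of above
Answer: E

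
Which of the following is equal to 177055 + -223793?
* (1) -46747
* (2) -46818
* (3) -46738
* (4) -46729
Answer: 3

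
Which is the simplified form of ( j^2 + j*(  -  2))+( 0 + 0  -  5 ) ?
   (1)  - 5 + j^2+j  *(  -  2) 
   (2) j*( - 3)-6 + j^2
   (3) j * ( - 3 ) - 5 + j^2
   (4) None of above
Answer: 1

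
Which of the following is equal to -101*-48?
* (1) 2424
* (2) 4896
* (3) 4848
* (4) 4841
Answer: 3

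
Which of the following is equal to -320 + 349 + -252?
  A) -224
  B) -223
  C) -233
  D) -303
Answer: B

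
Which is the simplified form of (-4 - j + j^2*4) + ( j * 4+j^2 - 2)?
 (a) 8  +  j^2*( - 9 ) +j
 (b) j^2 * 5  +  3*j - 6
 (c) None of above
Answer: b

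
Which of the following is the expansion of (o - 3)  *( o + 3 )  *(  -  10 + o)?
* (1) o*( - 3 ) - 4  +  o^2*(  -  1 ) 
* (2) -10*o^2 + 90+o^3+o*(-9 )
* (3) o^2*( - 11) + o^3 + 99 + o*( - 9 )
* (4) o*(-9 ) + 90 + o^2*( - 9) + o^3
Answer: 2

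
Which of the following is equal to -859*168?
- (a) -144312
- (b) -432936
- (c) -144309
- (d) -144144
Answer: a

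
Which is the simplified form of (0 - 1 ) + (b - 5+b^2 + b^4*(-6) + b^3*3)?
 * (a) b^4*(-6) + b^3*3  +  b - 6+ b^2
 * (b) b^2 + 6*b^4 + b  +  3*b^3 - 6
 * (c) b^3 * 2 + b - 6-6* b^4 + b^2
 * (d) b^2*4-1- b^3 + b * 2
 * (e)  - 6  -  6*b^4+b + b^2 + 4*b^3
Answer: a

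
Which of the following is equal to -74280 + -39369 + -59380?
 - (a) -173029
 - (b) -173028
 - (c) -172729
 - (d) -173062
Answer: a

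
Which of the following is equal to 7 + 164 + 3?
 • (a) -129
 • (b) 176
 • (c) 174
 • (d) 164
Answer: c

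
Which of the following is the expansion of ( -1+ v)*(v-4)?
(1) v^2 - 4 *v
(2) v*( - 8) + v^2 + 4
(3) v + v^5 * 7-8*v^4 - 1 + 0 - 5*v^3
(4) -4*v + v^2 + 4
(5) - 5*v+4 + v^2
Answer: 5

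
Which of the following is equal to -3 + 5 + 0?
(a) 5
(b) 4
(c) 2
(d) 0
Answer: c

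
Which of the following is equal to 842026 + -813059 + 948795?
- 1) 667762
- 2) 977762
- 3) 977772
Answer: 2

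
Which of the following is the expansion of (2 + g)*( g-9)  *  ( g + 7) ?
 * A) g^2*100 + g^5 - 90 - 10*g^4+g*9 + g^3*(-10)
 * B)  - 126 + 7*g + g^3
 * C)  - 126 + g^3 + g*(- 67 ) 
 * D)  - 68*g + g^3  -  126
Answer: C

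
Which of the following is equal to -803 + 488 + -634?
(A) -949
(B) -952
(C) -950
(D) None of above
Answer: A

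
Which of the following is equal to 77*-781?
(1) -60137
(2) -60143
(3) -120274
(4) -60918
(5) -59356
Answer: 1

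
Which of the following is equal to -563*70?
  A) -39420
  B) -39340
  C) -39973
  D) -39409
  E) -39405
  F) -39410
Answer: F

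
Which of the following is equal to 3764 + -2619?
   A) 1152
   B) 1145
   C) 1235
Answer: B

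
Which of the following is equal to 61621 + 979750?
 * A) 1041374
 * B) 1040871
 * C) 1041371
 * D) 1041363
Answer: C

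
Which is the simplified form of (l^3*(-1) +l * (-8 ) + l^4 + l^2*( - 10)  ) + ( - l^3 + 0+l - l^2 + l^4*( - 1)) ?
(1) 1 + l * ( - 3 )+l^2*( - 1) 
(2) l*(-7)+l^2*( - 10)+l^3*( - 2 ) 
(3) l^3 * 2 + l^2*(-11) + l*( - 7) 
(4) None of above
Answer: 4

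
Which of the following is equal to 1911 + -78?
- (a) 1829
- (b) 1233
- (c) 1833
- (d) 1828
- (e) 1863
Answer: c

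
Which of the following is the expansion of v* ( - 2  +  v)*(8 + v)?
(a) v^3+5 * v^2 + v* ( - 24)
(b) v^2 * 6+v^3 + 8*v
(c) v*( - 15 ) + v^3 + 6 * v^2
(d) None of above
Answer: d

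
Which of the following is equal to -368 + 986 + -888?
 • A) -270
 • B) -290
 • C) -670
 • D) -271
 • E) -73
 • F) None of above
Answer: A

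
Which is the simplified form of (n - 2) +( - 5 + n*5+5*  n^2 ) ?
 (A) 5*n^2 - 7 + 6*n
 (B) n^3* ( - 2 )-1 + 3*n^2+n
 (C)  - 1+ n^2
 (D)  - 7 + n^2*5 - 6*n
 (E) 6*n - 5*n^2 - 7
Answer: A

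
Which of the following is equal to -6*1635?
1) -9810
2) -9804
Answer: 1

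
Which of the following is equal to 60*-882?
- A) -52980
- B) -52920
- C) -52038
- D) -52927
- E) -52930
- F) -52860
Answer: B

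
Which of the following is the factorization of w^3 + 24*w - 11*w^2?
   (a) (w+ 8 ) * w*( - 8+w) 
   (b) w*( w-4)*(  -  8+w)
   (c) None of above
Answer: c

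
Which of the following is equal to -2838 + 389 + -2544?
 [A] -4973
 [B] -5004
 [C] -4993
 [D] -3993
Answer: C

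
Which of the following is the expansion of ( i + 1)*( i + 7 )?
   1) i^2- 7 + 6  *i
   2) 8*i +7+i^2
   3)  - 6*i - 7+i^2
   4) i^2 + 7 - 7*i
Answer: 2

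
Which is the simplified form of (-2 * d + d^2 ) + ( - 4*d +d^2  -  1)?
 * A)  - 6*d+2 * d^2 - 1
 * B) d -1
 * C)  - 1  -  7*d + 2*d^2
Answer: A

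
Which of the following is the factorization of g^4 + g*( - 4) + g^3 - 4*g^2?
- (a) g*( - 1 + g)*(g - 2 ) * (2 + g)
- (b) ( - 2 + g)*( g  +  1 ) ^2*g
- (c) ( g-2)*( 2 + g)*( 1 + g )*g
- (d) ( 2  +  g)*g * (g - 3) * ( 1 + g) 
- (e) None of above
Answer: c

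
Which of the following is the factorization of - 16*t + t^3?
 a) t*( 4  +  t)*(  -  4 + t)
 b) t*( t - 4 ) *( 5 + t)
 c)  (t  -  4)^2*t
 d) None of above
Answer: a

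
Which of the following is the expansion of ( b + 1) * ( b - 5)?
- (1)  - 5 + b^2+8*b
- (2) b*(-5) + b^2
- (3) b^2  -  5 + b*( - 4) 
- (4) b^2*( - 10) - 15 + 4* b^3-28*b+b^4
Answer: 3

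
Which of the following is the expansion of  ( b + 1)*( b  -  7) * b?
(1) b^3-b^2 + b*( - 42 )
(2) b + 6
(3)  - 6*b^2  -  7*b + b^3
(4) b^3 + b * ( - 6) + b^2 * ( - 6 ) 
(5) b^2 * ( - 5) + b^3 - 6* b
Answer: 3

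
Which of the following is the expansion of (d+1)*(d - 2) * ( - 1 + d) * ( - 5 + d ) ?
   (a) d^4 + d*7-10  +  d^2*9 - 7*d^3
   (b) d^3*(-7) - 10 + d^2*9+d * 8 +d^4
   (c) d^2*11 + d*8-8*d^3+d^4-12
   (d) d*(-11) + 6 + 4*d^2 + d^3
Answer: a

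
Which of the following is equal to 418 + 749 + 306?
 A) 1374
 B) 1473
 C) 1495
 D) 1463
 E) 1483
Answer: B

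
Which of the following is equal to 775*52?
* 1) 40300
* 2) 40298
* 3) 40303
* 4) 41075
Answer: 1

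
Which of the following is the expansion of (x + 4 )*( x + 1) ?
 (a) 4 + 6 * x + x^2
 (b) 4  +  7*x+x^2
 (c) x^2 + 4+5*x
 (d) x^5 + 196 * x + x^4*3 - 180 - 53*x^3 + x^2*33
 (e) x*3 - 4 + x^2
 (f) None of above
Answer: c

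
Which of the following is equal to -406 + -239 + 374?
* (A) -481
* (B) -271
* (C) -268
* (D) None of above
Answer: B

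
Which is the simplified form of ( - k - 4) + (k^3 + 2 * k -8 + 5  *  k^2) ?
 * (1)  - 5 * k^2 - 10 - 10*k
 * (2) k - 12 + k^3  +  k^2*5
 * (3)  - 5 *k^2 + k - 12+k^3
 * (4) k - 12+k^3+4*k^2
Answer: 2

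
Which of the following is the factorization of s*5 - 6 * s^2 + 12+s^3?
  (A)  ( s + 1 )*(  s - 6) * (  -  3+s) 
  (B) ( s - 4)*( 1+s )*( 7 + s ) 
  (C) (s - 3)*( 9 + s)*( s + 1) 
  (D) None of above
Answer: D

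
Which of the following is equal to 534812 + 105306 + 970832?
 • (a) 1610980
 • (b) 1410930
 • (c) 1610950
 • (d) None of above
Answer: c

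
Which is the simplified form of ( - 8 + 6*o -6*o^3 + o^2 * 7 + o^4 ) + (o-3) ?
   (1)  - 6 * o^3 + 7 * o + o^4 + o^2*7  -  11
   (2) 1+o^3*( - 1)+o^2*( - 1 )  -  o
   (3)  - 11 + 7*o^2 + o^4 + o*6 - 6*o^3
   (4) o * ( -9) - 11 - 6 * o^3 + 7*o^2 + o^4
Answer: 1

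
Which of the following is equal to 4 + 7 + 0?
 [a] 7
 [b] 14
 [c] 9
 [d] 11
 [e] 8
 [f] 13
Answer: d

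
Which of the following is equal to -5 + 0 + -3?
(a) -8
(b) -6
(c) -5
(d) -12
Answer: a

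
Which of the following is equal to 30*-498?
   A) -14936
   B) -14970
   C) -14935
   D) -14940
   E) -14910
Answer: D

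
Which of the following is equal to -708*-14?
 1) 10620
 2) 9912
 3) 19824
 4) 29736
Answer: 2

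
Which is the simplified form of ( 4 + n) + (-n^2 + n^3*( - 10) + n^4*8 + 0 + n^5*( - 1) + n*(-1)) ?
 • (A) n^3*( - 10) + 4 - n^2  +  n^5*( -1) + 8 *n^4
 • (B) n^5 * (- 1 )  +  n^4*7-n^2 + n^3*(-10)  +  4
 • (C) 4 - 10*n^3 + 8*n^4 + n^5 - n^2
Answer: A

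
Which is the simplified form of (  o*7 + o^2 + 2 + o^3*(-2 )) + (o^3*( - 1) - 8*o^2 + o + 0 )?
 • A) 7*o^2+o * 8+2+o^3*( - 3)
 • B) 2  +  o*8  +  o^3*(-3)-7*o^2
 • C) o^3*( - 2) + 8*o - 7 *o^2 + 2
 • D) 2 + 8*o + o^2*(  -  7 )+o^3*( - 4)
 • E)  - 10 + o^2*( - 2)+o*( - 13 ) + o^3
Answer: B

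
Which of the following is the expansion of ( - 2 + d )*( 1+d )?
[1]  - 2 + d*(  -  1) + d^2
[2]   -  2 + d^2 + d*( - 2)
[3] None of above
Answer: 1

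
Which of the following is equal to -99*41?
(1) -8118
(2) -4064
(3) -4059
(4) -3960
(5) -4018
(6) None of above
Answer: 3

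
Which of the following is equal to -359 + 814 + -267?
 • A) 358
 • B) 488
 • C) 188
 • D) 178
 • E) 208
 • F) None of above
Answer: C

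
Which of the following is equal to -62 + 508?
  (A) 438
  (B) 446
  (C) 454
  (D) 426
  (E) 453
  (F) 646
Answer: B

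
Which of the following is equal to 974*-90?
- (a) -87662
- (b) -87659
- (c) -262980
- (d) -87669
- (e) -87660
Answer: e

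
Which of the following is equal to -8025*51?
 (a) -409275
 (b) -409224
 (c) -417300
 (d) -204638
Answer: a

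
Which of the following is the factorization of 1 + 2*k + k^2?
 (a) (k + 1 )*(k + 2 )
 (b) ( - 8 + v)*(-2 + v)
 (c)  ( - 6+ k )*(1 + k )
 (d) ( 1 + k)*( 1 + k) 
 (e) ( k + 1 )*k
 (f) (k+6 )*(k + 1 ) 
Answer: d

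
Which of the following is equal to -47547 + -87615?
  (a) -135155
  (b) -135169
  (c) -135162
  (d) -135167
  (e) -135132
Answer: c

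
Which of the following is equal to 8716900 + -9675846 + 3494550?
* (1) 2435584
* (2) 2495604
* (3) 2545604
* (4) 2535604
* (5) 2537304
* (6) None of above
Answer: 4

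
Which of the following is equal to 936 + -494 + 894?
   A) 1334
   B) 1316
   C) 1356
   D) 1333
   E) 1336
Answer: E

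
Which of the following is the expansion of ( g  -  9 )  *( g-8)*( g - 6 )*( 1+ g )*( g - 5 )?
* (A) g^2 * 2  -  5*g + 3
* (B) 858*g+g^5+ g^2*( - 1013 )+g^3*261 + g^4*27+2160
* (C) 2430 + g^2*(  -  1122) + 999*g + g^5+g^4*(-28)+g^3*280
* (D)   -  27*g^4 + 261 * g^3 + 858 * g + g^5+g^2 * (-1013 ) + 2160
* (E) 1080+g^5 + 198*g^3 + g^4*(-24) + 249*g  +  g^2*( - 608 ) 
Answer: D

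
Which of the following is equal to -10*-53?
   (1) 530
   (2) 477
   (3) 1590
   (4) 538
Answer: 1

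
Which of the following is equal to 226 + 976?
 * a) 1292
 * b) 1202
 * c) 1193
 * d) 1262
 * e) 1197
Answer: b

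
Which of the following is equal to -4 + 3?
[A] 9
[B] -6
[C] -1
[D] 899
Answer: C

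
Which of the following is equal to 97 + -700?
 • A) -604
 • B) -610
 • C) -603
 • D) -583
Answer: C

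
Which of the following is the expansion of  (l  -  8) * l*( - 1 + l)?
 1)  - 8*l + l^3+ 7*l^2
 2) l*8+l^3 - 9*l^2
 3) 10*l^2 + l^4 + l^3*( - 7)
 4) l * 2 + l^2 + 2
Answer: 2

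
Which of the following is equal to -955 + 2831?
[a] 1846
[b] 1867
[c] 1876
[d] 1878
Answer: c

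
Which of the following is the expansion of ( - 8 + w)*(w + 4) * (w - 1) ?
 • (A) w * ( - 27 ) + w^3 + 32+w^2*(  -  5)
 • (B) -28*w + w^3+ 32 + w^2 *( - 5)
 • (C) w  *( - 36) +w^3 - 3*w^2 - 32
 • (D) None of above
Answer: B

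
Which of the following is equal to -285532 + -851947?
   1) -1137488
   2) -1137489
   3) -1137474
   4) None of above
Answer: 4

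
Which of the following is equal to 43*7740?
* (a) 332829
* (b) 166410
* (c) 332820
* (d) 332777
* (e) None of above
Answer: c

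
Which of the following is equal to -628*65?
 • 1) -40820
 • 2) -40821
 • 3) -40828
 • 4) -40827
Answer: 1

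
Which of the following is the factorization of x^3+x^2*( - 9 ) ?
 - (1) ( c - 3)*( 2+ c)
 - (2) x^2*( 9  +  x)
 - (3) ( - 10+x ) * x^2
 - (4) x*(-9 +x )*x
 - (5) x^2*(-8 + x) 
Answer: 4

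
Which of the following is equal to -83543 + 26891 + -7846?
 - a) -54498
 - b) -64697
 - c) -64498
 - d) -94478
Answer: c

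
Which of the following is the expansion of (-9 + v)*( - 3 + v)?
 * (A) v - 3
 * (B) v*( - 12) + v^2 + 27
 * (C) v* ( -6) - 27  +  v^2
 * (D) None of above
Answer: B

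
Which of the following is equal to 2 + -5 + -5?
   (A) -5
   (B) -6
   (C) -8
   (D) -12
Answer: C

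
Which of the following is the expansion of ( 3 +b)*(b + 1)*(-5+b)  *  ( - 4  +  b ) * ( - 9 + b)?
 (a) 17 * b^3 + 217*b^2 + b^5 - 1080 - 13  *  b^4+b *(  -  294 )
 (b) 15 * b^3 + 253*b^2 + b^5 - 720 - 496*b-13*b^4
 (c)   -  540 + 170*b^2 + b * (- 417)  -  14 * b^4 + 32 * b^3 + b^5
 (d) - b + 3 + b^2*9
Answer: c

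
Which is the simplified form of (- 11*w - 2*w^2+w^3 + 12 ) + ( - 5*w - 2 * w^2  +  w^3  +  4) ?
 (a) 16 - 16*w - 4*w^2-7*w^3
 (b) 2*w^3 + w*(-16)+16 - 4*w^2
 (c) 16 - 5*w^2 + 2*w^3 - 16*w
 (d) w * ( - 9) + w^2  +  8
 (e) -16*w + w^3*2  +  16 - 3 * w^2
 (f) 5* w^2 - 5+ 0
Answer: b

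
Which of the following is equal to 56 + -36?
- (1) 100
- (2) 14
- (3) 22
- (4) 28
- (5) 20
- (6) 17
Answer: 5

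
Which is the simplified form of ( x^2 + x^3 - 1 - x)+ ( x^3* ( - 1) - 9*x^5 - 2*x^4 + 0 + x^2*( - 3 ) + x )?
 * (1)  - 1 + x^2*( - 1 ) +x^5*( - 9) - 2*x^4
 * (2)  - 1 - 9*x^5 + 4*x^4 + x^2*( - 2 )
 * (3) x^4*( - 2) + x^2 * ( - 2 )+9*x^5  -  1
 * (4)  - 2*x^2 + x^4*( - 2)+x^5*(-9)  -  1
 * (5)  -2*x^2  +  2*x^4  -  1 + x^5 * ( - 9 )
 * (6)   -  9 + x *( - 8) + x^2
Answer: 4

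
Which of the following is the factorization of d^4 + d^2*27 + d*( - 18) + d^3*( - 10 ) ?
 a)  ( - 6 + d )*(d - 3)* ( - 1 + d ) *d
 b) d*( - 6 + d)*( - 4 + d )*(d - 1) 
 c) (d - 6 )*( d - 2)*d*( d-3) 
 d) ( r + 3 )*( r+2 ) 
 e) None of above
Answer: a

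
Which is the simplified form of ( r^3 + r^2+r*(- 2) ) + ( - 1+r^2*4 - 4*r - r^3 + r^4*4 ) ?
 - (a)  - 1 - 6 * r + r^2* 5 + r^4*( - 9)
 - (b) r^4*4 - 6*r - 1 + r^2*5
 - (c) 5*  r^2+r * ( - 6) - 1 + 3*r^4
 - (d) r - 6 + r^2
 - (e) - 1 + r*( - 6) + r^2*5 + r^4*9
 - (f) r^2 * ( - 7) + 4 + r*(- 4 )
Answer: b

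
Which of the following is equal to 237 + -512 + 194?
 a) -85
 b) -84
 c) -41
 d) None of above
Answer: d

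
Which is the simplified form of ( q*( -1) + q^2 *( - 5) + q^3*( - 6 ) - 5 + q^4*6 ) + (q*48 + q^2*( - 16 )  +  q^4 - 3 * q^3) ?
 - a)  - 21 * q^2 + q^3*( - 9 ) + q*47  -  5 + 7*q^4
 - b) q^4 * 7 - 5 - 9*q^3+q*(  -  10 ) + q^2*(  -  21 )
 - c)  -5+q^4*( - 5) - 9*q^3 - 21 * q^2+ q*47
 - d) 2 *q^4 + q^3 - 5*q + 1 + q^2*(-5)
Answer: a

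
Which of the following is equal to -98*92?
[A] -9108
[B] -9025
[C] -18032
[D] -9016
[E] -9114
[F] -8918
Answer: D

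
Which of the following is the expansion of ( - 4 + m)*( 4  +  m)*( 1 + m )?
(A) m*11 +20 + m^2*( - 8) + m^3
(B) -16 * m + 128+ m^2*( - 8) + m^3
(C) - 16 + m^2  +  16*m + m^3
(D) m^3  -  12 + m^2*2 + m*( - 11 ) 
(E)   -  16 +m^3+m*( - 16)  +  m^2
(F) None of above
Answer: E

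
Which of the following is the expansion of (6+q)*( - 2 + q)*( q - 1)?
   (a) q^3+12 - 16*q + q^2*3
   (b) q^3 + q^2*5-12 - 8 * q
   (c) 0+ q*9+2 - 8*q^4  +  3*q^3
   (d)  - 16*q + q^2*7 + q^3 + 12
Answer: a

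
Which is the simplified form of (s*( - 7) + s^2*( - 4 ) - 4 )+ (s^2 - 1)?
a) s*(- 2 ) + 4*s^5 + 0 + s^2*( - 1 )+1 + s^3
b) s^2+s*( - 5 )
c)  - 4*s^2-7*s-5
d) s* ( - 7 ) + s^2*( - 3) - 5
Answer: d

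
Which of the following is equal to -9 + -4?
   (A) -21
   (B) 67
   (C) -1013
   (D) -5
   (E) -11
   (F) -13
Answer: F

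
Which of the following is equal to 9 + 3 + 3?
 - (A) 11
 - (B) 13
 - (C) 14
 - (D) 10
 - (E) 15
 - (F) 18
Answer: E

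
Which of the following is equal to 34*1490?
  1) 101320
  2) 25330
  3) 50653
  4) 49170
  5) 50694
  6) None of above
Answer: 6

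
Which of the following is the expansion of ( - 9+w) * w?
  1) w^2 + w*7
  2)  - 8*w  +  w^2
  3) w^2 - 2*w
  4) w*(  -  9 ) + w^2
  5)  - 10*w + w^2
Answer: 4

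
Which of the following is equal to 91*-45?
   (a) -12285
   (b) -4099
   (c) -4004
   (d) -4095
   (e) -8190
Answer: d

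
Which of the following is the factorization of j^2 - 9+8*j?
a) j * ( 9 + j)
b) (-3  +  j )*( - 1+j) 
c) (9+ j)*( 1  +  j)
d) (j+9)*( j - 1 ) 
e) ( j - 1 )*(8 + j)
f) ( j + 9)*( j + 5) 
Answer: d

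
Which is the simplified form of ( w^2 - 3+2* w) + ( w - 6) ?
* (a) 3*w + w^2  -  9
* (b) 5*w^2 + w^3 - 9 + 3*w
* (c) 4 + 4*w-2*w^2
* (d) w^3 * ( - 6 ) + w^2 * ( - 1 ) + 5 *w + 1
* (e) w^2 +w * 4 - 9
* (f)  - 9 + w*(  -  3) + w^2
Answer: a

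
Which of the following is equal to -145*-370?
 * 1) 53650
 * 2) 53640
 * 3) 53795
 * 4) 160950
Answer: 1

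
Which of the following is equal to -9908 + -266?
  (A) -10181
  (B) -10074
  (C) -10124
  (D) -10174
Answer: D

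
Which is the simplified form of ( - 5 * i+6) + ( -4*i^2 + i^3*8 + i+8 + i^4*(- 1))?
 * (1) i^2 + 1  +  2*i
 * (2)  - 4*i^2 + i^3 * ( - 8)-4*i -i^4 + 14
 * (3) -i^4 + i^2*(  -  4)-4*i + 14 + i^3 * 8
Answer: 3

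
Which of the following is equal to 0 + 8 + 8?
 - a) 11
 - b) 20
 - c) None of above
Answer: c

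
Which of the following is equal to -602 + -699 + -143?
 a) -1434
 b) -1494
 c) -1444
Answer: c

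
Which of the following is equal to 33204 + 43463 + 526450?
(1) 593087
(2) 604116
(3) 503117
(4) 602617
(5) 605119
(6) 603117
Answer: 6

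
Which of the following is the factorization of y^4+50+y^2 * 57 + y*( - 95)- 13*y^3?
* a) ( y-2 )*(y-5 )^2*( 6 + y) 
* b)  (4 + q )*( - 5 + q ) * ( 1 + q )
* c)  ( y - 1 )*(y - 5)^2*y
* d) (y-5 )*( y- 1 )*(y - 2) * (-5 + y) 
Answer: d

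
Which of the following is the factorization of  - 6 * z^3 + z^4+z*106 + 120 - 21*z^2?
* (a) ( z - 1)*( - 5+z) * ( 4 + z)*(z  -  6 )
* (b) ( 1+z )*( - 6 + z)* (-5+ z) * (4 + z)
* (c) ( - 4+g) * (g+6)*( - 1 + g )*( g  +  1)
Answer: b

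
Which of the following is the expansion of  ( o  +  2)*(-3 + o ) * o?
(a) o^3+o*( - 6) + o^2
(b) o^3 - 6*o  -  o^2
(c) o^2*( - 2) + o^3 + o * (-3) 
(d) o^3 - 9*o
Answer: b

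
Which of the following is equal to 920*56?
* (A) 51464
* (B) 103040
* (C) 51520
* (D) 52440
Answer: C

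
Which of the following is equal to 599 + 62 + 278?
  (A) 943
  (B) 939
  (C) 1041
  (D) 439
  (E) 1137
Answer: B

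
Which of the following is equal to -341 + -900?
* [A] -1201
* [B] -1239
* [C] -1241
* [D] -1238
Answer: C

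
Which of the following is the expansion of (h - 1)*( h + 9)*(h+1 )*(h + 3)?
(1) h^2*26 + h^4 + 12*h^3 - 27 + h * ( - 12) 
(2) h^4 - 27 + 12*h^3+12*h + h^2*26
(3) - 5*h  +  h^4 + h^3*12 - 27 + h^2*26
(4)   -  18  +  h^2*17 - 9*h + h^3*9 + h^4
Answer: 1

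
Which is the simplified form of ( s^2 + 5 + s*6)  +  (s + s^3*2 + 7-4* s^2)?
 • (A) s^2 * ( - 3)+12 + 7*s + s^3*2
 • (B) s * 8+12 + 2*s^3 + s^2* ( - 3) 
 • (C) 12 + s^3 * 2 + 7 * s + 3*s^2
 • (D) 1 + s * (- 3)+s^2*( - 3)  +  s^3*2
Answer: A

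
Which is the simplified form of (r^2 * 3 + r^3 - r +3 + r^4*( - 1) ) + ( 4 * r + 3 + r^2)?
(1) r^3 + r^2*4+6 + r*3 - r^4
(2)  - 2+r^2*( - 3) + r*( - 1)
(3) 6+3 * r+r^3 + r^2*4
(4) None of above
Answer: 1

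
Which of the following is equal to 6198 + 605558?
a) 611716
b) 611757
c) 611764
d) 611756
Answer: d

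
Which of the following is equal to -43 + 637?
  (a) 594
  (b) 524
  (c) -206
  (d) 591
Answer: a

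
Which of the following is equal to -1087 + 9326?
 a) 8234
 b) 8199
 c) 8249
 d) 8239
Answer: d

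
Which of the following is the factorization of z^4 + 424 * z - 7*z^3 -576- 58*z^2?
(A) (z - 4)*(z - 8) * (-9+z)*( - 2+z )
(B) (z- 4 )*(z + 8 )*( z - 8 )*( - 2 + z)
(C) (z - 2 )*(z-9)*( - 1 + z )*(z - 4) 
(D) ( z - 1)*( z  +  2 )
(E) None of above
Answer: E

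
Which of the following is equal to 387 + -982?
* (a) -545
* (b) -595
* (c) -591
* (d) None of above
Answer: b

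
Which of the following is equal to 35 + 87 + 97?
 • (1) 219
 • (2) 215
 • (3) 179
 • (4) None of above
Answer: 1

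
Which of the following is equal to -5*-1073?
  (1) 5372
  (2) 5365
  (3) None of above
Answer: 2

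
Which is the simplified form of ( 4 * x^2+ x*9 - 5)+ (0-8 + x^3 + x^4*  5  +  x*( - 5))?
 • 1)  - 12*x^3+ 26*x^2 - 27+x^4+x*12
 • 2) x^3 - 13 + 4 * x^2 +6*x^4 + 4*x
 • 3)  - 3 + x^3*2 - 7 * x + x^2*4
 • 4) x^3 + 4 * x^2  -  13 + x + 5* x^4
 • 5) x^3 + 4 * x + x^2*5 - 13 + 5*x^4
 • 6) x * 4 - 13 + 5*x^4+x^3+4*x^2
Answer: 6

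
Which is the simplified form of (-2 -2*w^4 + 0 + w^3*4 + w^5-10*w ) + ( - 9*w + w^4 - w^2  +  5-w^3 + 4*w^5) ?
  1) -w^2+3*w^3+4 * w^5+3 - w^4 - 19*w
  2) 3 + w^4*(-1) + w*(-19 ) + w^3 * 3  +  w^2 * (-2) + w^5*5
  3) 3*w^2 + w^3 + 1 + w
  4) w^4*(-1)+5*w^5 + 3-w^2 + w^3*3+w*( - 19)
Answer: 4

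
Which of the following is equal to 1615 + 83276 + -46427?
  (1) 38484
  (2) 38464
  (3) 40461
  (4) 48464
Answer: 2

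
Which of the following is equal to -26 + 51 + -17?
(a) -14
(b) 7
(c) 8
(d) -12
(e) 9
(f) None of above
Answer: c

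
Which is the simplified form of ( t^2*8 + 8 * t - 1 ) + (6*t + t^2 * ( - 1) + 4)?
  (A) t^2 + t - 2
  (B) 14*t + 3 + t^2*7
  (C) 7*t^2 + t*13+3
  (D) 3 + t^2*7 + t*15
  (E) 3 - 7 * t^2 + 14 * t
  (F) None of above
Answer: B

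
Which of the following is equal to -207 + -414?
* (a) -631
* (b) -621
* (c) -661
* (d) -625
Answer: b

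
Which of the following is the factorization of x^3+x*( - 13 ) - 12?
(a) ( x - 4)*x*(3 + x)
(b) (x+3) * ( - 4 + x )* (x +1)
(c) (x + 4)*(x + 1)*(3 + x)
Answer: b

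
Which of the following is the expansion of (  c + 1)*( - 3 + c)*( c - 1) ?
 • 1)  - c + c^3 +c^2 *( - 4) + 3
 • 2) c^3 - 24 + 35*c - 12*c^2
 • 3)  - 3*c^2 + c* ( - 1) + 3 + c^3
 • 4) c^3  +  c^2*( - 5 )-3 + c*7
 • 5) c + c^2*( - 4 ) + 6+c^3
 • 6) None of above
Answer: 3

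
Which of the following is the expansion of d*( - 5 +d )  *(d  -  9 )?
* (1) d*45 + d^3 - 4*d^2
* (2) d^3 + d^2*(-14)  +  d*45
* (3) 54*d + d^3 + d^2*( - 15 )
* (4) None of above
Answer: 2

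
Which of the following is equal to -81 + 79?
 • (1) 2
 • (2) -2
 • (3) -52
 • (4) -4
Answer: 2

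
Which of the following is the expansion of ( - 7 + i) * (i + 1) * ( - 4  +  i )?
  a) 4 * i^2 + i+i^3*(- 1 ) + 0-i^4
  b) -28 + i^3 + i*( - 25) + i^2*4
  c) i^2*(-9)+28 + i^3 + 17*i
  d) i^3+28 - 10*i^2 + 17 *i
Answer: d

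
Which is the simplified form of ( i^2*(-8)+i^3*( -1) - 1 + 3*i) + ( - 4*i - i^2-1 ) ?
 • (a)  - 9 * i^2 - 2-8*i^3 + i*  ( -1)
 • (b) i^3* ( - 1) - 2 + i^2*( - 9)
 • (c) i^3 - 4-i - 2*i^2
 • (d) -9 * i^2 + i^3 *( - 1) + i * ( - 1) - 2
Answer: d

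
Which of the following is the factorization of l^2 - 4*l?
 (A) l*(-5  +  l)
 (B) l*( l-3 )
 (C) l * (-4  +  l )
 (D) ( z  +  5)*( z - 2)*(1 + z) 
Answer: C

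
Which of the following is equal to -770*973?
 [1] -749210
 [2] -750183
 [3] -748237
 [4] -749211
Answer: 1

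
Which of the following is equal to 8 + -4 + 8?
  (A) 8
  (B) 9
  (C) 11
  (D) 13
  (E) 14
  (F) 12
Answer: F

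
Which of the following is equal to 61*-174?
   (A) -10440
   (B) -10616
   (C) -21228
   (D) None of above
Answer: D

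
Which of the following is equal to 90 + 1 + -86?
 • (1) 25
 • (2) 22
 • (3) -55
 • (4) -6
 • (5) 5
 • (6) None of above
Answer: 5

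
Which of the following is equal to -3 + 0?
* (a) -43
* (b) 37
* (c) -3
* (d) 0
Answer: c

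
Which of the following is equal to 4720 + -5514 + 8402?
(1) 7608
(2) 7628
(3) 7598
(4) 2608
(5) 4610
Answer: 1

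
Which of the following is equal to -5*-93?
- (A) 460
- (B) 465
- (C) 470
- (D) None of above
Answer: B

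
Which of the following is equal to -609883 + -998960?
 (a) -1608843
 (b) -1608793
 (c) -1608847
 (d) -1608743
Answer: a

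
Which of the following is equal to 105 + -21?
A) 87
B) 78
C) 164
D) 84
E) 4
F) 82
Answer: D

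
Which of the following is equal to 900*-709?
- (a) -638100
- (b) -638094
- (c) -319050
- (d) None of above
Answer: a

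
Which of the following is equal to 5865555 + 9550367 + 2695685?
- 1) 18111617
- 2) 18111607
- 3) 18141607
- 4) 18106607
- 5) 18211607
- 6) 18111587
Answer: 2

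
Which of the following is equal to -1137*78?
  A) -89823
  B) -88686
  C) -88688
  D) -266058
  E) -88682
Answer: B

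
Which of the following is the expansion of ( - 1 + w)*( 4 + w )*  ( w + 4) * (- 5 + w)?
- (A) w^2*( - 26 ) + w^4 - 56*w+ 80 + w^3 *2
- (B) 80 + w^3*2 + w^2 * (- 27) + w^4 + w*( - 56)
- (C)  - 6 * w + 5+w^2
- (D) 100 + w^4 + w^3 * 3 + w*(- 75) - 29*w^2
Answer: B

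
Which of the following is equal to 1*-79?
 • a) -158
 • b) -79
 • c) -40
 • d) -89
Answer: b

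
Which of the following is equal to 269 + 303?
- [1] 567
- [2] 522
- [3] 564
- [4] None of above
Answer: 4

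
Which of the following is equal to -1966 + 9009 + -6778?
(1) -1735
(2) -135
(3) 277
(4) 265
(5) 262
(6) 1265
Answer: 4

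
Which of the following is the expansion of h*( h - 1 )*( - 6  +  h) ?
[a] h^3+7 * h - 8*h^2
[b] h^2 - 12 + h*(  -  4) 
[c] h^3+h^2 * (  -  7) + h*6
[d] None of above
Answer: c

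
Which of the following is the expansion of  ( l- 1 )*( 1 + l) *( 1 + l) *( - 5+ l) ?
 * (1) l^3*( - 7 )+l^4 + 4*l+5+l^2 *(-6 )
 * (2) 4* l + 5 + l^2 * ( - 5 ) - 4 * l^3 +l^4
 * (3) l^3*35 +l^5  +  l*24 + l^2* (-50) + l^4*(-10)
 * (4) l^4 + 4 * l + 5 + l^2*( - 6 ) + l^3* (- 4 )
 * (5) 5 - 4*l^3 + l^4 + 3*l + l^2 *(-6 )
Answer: 4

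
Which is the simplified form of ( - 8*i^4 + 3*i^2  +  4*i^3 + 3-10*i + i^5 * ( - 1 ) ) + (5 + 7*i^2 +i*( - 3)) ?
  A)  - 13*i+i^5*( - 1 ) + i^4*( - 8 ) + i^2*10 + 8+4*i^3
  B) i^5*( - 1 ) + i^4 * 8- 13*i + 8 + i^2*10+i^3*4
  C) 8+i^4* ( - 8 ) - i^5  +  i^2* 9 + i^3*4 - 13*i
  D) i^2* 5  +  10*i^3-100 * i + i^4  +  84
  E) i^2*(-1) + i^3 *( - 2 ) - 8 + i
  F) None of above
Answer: A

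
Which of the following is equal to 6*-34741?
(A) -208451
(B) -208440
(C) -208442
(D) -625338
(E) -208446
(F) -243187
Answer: E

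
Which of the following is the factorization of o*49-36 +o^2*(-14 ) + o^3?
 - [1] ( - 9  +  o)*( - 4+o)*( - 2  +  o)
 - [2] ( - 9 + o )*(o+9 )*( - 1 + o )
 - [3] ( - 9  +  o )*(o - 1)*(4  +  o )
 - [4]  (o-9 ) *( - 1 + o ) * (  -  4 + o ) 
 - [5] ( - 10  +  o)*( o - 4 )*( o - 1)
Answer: 4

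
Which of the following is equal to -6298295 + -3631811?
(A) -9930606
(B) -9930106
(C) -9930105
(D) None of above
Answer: B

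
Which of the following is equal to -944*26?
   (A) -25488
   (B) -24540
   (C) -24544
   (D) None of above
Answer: C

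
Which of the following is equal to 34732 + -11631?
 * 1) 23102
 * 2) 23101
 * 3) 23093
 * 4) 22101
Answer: 2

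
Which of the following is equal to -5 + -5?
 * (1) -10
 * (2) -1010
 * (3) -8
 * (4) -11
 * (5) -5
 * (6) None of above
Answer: 1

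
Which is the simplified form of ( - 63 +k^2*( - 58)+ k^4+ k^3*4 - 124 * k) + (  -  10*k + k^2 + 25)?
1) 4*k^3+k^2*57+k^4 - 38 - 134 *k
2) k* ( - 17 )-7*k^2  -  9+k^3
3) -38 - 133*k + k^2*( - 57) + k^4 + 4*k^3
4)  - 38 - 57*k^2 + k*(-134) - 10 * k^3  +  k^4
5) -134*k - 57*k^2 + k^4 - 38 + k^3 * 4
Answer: 5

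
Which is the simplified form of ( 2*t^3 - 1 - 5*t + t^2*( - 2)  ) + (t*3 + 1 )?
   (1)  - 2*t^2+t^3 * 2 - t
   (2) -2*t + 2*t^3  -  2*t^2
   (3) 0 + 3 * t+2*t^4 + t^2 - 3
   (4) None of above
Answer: 2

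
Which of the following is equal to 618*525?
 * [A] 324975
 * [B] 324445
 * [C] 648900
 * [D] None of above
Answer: D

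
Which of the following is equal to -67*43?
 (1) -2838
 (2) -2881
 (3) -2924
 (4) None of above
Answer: 2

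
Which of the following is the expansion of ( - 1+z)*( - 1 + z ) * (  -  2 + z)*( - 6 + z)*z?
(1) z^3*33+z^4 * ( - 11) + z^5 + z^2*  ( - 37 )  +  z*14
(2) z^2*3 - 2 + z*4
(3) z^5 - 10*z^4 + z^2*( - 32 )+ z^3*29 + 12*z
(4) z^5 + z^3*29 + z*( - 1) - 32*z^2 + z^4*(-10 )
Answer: 3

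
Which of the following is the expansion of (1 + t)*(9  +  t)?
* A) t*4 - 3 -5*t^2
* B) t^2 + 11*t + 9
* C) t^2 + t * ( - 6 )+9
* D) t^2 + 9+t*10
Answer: D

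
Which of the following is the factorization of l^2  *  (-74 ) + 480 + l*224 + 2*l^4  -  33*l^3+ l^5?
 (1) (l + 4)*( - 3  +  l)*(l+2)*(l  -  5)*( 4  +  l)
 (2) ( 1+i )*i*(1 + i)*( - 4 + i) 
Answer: 1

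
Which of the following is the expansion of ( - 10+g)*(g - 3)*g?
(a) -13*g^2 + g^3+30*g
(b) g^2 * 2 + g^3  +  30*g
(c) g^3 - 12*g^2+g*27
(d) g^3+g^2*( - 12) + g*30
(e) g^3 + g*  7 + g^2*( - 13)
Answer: a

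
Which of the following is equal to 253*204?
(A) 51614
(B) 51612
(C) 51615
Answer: B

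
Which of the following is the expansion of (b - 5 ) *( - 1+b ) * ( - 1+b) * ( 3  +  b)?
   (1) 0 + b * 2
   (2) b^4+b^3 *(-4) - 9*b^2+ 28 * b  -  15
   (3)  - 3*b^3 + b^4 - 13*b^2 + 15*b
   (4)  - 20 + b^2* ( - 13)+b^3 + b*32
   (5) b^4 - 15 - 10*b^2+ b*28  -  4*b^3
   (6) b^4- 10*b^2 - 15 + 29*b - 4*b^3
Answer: 5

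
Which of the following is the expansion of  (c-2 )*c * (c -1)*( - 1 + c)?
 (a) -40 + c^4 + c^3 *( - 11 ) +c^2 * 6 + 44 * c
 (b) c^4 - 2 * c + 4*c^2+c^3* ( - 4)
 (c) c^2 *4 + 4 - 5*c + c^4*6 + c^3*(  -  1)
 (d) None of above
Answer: d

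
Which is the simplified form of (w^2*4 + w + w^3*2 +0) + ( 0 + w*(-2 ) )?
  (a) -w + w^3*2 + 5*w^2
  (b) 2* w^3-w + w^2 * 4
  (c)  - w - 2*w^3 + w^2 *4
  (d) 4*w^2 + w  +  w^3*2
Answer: b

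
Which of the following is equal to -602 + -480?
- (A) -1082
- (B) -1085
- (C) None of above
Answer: A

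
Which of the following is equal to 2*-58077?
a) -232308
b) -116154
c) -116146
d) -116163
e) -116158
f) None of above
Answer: b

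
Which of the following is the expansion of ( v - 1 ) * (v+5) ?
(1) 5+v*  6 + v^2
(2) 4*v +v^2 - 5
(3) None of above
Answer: 2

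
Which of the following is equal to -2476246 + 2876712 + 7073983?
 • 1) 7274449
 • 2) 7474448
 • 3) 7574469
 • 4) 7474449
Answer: 4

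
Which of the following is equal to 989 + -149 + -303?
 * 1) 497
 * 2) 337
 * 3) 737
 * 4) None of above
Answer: 4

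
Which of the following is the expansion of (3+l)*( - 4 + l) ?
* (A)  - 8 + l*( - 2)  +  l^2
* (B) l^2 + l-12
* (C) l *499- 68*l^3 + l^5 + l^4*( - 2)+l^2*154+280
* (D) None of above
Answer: D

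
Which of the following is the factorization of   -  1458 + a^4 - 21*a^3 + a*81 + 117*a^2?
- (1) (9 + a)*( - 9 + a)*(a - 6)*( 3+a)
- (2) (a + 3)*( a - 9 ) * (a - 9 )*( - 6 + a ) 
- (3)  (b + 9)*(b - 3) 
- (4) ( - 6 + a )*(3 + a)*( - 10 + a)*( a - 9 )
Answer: 2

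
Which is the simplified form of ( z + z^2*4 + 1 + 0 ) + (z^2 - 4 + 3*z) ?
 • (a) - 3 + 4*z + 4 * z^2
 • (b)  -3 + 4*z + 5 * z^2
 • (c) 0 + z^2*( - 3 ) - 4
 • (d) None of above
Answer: b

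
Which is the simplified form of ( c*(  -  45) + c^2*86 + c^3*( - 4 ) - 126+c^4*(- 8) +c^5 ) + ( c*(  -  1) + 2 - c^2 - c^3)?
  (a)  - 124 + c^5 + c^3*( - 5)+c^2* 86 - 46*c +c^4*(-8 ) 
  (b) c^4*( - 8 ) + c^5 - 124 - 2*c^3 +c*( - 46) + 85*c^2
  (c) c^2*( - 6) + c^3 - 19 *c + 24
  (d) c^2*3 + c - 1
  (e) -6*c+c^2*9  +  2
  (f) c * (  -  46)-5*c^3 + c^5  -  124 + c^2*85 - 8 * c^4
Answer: f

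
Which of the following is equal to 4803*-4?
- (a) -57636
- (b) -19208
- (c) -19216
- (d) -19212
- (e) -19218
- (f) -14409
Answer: d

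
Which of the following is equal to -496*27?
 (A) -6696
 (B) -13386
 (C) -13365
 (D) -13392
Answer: D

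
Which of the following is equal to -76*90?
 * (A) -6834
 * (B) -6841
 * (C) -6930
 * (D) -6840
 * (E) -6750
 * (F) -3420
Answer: D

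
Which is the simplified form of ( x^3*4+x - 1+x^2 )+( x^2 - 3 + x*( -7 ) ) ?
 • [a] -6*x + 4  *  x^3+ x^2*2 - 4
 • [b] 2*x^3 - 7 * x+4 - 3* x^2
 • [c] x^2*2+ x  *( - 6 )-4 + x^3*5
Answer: a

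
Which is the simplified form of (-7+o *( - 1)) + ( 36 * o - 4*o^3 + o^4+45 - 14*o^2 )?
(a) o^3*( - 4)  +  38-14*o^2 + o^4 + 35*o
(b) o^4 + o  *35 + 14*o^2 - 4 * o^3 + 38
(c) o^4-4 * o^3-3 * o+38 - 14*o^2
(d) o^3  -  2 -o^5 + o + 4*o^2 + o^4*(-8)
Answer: a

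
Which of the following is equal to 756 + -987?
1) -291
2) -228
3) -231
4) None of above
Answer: 3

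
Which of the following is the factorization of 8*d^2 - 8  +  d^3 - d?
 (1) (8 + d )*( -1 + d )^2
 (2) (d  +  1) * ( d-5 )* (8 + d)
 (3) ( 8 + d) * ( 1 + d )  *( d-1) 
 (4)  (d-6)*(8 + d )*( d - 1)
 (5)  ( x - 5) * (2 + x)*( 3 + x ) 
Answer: 3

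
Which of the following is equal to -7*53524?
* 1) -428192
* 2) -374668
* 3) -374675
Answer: 2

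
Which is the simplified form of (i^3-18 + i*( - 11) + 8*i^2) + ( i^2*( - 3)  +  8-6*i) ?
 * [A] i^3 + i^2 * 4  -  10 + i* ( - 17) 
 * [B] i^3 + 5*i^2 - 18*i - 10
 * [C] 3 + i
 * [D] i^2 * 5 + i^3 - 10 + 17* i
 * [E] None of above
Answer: E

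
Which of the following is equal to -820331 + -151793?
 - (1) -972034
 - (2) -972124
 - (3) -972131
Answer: 2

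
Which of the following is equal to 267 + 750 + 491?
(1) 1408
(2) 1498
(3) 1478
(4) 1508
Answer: 4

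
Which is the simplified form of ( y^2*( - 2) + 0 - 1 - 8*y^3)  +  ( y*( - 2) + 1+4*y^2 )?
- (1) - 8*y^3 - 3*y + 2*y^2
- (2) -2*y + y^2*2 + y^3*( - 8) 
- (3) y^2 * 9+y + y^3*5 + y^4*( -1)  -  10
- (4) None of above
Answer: 2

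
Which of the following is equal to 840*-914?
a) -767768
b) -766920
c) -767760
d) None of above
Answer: c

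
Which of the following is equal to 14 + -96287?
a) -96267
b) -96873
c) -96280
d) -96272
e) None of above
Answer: e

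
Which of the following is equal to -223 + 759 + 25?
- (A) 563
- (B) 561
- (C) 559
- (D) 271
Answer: B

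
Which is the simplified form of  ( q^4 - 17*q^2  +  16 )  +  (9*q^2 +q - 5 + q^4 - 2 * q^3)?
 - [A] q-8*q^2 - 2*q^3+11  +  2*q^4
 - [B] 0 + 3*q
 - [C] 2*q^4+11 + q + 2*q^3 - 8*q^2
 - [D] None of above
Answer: A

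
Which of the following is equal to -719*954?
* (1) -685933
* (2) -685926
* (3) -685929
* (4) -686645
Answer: 2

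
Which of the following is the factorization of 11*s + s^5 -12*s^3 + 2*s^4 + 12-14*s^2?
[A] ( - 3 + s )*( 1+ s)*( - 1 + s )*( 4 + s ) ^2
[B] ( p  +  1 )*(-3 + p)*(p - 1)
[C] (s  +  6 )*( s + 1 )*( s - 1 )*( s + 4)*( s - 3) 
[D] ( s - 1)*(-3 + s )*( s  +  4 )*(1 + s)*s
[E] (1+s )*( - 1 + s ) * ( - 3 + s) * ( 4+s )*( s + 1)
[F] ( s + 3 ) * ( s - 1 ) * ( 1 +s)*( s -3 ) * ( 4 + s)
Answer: E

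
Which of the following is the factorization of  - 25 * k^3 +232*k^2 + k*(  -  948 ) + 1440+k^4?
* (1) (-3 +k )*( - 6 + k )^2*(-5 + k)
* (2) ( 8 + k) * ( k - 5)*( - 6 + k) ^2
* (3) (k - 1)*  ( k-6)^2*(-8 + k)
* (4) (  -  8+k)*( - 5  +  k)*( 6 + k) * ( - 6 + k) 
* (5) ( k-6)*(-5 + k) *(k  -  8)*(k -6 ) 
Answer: 5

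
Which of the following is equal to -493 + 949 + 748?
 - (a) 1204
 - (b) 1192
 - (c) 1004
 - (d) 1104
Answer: a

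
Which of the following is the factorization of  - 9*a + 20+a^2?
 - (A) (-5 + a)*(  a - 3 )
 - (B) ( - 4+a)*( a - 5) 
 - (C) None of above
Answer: B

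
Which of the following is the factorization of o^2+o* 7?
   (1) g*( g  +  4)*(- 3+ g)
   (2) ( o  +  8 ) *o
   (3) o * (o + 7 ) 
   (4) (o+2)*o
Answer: 3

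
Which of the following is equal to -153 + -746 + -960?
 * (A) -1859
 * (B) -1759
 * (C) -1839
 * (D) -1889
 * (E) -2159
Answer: A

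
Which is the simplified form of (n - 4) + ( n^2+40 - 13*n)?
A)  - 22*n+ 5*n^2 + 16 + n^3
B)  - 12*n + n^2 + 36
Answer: B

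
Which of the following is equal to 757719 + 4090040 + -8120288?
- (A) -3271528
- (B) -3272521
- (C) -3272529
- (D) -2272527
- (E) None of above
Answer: C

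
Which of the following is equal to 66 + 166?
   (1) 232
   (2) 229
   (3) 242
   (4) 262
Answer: 1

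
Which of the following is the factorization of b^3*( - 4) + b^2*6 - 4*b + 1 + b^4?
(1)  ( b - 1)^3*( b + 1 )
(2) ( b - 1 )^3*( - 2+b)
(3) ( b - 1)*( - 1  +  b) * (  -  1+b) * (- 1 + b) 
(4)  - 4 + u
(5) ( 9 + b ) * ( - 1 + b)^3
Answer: 3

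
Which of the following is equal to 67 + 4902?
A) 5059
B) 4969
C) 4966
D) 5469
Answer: B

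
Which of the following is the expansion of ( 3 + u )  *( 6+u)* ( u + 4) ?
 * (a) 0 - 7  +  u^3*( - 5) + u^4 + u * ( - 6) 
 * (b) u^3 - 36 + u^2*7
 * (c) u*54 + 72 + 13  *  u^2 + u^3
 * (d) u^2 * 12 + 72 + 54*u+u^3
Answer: c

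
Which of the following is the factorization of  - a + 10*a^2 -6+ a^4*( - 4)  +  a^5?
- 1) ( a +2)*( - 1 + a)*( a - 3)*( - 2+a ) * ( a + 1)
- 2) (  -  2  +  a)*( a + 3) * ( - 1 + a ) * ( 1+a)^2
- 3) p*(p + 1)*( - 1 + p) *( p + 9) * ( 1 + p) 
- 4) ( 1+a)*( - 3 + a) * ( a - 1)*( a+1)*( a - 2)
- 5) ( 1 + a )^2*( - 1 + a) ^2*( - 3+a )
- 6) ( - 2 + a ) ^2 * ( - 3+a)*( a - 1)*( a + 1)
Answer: 4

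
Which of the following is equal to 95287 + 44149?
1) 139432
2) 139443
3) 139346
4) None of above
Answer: 4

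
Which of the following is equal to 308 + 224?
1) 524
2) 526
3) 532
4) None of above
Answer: 3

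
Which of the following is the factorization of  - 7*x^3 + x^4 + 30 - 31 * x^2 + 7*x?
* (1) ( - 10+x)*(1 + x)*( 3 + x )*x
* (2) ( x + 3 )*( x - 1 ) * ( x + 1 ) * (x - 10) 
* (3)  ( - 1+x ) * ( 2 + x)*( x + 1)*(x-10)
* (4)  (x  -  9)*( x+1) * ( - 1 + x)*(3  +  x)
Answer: 2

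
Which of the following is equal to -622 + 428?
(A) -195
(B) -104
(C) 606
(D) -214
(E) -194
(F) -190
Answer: E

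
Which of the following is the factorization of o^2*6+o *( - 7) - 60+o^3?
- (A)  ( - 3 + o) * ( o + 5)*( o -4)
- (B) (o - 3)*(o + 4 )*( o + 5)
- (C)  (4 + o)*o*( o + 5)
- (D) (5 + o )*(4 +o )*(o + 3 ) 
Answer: B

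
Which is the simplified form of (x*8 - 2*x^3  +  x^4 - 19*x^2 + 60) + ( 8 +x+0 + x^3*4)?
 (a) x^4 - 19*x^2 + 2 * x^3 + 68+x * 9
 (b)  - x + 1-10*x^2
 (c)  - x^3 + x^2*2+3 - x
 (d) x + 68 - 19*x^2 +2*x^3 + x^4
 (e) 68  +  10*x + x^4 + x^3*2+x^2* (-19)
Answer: a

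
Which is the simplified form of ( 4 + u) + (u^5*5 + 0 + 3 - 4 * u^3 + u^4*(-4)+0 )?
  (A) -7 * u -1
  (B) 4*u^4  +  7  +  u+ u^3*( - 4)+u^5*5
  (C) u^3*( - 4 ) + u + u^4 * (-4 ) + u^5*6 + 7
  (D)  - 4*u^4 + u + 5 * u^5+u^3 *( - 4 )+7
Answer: D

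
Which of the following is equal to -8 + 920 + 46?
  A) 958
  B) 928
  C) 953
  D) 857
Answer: A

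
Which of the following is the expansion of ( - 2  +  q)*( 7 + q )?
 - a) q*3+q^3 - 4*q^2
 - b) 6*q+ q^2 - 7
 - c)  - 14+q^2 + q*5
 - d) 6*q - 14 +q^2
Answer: c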